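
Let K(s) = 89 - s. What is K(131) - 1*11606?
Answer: -11648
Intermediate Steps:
K(131) - 1*11606 = (89 - 1*131) - 1*11606 = (89 - 131) - 11606 = -42 - 11606 = -11648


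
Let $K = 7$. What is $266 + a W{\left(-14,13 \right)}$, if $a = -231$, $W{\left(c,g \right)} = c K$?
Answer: $22904$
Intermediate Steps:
$W{\left(c,g \right)} = 7 c$ ($W{\left(c,g \right)} = c 7 = 7 c$)
$266 + a W{\left(-14,13 \right)} = 266 - 231 \cdot 7 \left(-14\right) = 266 - -22638 = 266 + 22638 = 22904$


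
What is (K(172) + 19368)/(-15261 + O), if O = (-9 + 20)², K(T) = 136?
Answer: -4876/3785 ≈ -1.2882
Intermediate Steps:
O = 121 (O = 11² = 121)
(K(172) + 19368)/(-15261 + O) = (136 + 19368)/(-15261 + 121) = 19504/(-15140) = 19504*(-1/15140) = -4876/3785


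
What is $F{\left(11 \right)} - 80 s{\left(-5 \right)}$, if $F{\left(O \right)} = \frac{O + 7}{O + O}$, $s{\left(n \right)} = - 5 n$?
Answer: $- \frac{21991}{11} \approx -1999.2$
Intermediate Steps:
$F{\left(O \right)} = \frac{7 + O}{2 O}$
$F{\left(11 \right)} - 80 s{\left(-5 \right)} = \frac{7 + 11}{2 \cdot 11} - 80 \left(\left(-5\right) \left(-5\right)\right) = \frac{1}{2} \cdot \frac{1}{11} \cdot 18 - 2000 = \frac{9}{11} - 2000 = - \frac{21991}{11}$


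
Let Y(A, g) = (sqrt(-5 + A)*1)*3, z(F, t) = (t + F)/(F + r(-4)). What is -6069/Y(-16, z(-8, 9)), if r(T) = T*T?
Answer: 289*I*sqrt(21)/3 ≈ 441.45*I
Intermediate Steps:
r(T) = T**2
z(F, t) = (F + t)/(16 + F) (z(F, t) = (t + F)/(F + (-4)**2) = (F + t)/(F + 16) = (F + t)/(16 + F))
Y(A, g) = 3*sqrt(-5 + A) (Y(A, g) = sqrt(-5 + A)*3 = 3*sqrt(-5 + A))
-6069/Y(-16, z(-8, 9)) = -6069*1/(3*sqrt(-5 - 16)) = -6069*(-I*sqrt(21)/63) = -(-289)*I*sqrt(21)/3 = 289*I*sqrt(21)/3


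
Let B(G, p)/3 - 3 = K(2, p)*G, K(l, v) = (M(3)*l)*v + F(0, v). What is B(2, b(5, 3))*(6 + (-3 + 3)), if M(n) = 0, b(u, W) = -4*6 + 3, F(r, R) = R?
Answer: -702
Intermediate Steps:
b(u, W) = -21 (b(u, W) = -24 + 3 = -21)
K(l, v) = v (K(l, v) = (0*l)*v + v = 0*v + v = 0 + v = v)
B(G, p) = 9 + 3*G*p (B(G, p) = 9 + 3*(p*G) = 9 + 3*(G*p) = 9 + 3*G*p)
B(2, b(5, 3))*(6 + (-3 + 3)) = (9 + 3*2*(-21))*(6 + (-3 + 3)) = (9 - 126)*(6 + 0) = -117*6 = -702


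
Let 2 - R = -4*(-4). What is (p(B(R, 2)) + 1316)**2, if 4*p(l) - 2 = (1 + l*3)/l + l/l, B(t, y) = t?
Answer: 5443340841/3136 ≈ 1.7358e+6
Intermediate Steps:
R = -14 (R = 2 - (-4)*(-4) = 2 - 1*16 = 2 - 16 = -14)
p(l) = 3/4 + (1 + 3*l)/(4*l) (p(l) = 1/2 + ((1 + l*3)/l + l/l)/4 = 1/2 + ((1 + 3*l)/l + 1)/4 = 1/2 + (1 + (1 + 3*l)/l)/4 = 1/2 + (1/4 + (1 + 3*l)/(4*l)) = 3/4 + (1 + 3*l)/(4*l))
(p(B(R, 2)) + 1316)**2 = ((1/4)*(1 + 6*(-14))/(-14) + 1316)**2 = ((1/4)*(-1/14)*(1 - 84) + 1316)**2 = ((1/4)*(-1/14)*(-83) + 1316)**2 = (83/56 + 1316)**2 = (73779/56)**2 = 5443340841/3136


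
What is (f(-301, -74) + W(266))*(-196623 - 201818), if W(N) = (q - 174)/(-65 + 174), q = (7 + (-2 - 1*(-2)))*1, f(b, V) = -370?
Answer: 16135665177/109 ≈ 1.4803e+8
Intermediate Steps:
q = 7 (q = (7 + (-2 + 2))*1 = (7 + 0)*1 = 7*1 = 7)
W(N) = -167/109 (W(N) = (7 - 174)/(-65 + 174) = -167/109)
(f(-301, -74) + W(266))*(-196623 - 201818) = (-370 - 167/109)*(-196623 - 201818) = -40497/109*(-398441) = 16135665177/109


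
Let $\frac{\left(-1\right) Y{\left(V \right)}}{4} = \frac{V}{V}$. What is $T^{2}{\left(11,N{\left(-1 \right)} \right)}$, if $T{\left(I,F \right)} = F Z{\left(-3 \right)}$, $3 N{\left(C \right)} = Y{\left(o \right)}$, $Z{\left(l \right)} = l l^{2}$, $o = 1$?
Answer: $1296$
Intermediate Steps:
$Y{\left(V \right)} = -4$ ($Y{\left(V \right)} = - 4 \frac{V}{V} = \left(-4\right) 1 = -4$)
$Z{\left(l \right)} = l^{3}$
$N{\left(C \right)} = - \frac{4}{3}$ ($N{\left(C \right)} = \frac{1}{3} \left(-4\right) = - \frac{4}{3}$)
$T{\left(I,F \right)} = - 27 F$ ($T{\left(I,F \right)} = F \left(-3\right)^{3} = F \left(-27\right) = - 27 F$)
$T^{2}{\left(11,N{\left(-1 \right)} \right)} = \left(\left(-27\right) \left(- \frac{4}{3}\right)\right)^{2} = 36^{2} = 1296$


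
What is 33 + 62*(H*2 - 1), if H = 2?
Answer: 219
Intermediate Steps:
33 + 62*(H*2 - 1) = 33 + 62*(2*2 - 1) = 33 + 62*(4 - 1) = 33 + 62*3 = 33 + 186 = 219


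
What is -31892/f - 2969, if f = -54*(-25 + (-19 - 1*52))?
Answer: -3855797/1296 ≈ -2975.2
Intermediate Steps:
f = 5184 (f = -54*(-25 + (-19 - 52)) = -54*(-25 - 71) = -54*(-96) = 5184)
-31892/f - 2969 = -31892/5184 - 2969 = -31892*1/5184 - 2969 = -7973/1296 - 2969 = -3855797/1296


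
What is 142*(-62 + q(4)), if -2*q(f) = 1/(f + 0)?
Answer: -35287/4 ≈ -8821.8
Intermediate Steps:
q(f) = -1/(2*f) (q(f) = -1/(2*(f + 0)) = -1/(2*f))
142*(-62 + q(4)) = 142*(-62 - ½/4) = 142*(-62 - ½*¼) = 142*(-62 - ⅛) = 142*(-497/8) = -35287/4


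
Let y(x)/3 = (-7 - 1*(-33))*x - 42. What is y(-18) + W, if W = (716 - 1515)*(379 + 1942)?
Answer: -1856009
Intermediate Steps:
W = -1854479 (W = -799*2321 = -1854479)
y(x) = -126 + 78*x (y(x) = 3*((-7 - 1*(-33))*x - 42) = 3*((-7 + 33)*x - 42) = 3*(26*x - 42) = 3*(-42 + 26*x) = -126 + 78*x)
y(-18) + W = (-126 + 78*(-18)) - 1854479 = (-126 - 1404) - 1854479 = -1530 - 1854479 = -1856009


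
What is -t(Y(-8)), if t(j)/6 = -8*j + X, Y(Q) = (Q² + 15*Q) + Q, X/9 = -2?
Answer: -2964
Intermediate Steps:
X = -18 (X = 9*(-2) = -18)
Y(Q) = Q² + 16*Q
t(j) = -108 - 48*j (t(j) = 6*(-8*j - 18) = 6*(-18 - 8*j) = -108 - 48*j)
-t(Y(-8)) = -(-108 - (-384)*(16 - 8)) = -(-108 - (-384)*8) = -(-108 - 48*(-64)) = -(-108 + 3072) = -1*2964 = -2964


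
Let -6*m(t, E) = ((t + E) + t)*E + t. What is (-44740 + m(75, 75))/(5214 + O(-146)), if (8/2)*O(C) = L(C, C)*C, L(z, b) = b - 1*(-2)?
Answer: -3171/698 ≈ -4.5430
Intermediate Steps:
m(t, E) = -t/6 - E*(E + 2*t)/6 (m(t, E) = -(((t + E) + t)*E + t)/6 = -(((E + t) + t)*E + t)/6 = -((E + 2*t)*E + t)/6 = -(E*(E + 2*t) + t)/6 = -(t + E*(E + 2*t))/6 = -t/6 - E*(E + 2*t)/6)
L(z, b) = 2 + b (L(z, b) = b + 2 = 2 + b)
O(C) = C*(2 + C)/4 (O(C) = ((2 + C)*C)/4 = (C*(2 + C))/4 = C*(2 + C)/4)
(-44740 + m(75, 75))/(5214 + O(-146)) = (-44740 + (-⅙*75 - ⅙*75² - ⅓*75*75))/(5214 + (¼)*(-146)*(2 - 146)) = (-44740 + (-25/2 - ⅙*5625 - 1875))/(5214 + (¼)*(-146)*(-144)) = (-44740 + (-25/2 - 1875/2 - 1875))/(5214 + 5256) = (-44740 - 2825)/10470 = -47565*1/10470 = -3171/698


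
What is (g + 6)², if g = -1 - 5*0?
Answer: 25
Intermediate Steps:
g = -1 (g = -1 + 0 = -1)
(g + 6)² = (-1 + 6)² = 5² = 25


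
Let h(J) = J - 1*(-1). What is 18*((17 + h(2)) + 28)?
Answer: 864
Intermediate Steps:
h(J) = 1 + J (h(J) = J + 1 = 1 + J)
18*((17 + h(2)) + 28) = 18*((17 + (1 + 2)) + 28) = 18*((17 + 3) + 28) = 18*(20 + 28) = 18*48 = 864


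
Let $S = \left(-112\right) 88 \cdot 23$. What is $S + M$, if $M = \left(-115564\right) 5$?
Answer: $-804508$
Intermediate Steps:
$S = -226688$ ($S = \left(-9856\right) 23 = -226688$)
$M = -577820$
$S + M = -226688 - 577820 = -804508$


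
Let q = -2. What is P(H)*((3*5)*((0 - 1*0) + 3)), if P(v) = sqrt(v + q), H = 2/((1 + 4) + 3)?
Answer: 45*I*sqrt(7)/2 ≈ 59.529*I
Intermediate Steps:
H = 1/4 (H = 2/(5 + 3) = 2/8 = 2*(1/8) = 1/4 ≈ 0.25000)
P(v) = sqrt(-2 + v) (P(v) = sqrt(v - 2) = sqrt(-2 + v))
P(H)*((3*5)*((0 - 1*0) + 3)) = sqrt(-2 + 1/4)*((3*5)*((0 - 1*0) + 3)) = sqrt(-7/4)*(15*((0 + 0) + 3)) = (I*sqrt(7)/2)*(15*(0 + 3)) = (I*sqrt(7)/2)*(15*3) = (I*sqrt(7)/2)*45 = 45*I*sqrt(7)/2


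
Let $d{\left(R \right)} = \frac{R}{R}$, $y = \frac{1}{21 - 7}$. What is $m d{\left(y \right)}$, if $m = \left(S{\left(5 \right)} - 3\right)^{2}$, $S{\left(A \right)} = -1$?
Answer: $16$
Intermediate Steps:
$y = \frac{1}{14} \approx 0.071429$
$d{\left(R \right)} = 1$
$m = 16$ ($m = \left(-1 - 3\right)^{2} = \left(-4\right)^{2} = 16$)
$m d{\left(y \right)} = 16 \cdot 1 = 16$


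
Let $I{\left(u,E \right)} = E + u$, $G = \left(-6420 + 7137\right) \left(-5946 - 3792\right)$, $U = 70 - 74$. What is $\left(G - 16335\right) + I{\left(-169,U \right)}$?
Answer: $-6998654$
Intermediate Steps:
$U = -4$ ($U = 70 - 74 = -4$)
$G = -6982146$ ($G = 717 \left(-9738\right) = -6982146$)
$\left(G - 16335\right) + I{\left(-169,U \right)} = \left(-6982146 - 16335\right) - 173 = -6998481 - 173 = -6998654$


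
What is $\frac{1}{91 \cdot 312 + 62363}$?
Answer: $\frac{1}{90755} \approx 1.1019 \cdot 10^{-5}$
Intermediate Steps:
$\frac{1}{91 \cdot 312 + 62363} = \frac{1}{28392 + 62363} = \frac{1}{90755}$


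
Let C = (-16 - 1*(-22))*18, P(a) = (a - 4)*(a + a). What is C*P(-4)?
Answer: 6912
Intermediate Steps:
P(a) = 2*a*(-4 + a) (P(a) = (-4 + a)*(2*a) = 2*a*(-4 + a))
C = 108 (C = (-16 + 22)*18 = 6*18 = 108)
C*P(-4) = 108*(2*(-4)*(-4 - 4)) = 108*(2*(-4)*(-8)) = 108*64 = 6912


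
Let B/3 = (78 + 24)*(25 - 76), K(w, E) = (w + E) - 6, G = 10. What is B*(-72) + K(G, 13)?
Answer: 1123649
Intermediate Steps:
K(w, E) = -6 + E + w (K(w, E) = (E + w) - 6 = -6 + E + w)
B = -15606 (B = 3*((78 + 24)*(25 - 76)) = 3*(102*(-51)) = 3*(-5202) = -15606)
B*(-72) + K(G, 13) = -15606*(-72) + (-6 + 13 + 10) = 1123632 + 17 = 1123649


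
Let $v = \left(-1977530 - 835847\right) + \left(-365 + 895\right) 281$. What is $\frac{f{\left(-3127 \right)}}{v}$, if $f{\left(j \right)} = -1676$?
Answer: $\frac{1676}{2664447} \approx 0.00062902$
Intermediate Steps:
$v = -2664447$ ($v = -2813377 + 530 \cdot 281 = -2813377 + 148930 = -2664447$)
$\frac{f{\left(-3127 \right)}}{v} = - \frac{1676}{-2664447} = \left(-1676\right) \left(- \frac{1}{2664447}\right) = \frac{1676}{2664447}$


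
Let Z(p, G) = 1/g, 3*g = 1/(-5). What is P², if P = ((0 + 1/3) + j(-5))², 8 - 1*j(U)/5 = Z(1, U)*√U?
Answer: 42050605756/81 - 2885656400*I*√5/9 ≈ 5.1914e+8 - 7.1695e+8*I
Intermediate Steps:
g = -1/15 (g = (⅓)/(-5) = (⅓)*(-⅕) = -1/15 ≈ -0.066667)
Z(p, G) = -15 (Z(p, G) = 1/(-1/15) = -15)
j(U) = 40 + 75*√U (j(U) = 40 - (-75)*√U = 40 + 75*√U)
P = (121/3 + 75*I*√5)² (P = ((0 + 1/3) + (40 + 75*√(-5)))² = ((0 + 1*(⅓)) + (40 + 75*(I*√5)))² = ((0 + ⅓) + (40 + 75*I*√5))² = (⅓ + (40 + 75*I*√5))² = (121/3 + 75*I*√5)² ≈ -26498.0 + 13528.0*I)
P² = (-238484/9 + 6050*I*√5)²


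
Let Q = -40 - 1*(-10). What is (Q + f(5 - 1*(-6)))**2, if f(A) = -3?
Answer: 1089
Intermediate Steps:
Q = -30 (Q = -40 + 10 = -30)
(Q + f(5 - 1*(-6)))**2 = (-30 - 3)**2 = (-33)**2 = 1089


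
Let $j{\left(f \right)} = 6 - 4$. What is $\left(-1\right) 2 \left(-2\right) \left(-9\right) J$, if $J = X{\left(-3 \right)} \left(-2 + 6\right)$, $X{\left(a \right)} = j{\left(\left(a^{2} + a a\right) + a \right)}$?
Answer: $-288$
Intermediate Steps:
$j{\left(f \right)} = 2$ ($j{\left(f \right)} = 6 - 4 = 2$)
$X{\left(a \right)} = 2$
$J = 8$ ($J = 2 \left(-2 + 6\right) = 2 \cdot 4 = 8$)
$\left(-1\right) 2 \left(-2\right) \left(-9\right) J = \left(-1\right) 2 \left(-2\right) \left(-9\right) 8 = \left(-2\right) \left(-2\right) \left(-9\right) 8 = 4 \left(-9\right) 8 = \left(-36\right) 8 = -288$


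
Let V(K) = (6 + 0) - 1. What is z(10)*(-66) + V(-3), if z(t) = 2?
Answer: -127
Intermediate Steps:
V(K) = 5 (V(K) = 6 - 1 = 5)
z(10)*(-66) + V(-3) = 2*(-66) + 5 = -132 + 5 = -127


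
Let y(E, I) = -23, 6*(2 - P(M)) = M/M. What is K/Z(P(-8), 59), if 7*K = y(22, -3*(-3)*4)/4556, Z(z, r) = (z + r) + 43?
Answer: -69/9934358 ≈ -6.9456e-6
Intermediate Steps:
P(M) = 11/6 (P(M) = 2 - M/(6*M) = 2 - ⅙*1 = 2 - ⅙ = 11/6)
Z(z, r) = 43 + r + z (Z(z, r) = (r + z) + 43 = 43 + r + z)
K = -23/31892 (K = (-23/4556)/7 = (-23*1/4556)/7 = (⅐)*(-23/4556) = -23/31892 ≈ -0.00072118)
K/Z(P(-8), 59) = -23/(31892*(43 + 59 + 11/6)) = -23/(31892*623/6) = -23/31892*6/623 = -69/9934358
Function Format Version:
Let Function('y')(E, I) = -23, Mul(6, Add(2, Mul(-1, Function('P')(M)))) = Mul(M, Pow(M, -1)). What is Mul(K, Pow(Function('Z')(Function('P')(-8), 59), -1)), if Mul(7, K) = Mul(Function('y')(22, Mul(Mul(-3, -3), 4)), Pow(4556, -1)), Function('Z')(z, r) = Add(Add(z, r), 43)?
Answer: Rational(-69, 9934358) ≈ -6.9456e-6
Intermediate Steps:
Function('P')(M) = Rational(11, 6) (Function('P')(M) = Add(2, Mul(Rational(-1, 6), Mul(M, Pow(M, -1)))) = Add(2, Mul(Rational(-1, 6), 1)) = Add(2, Rational(-1, 6)) = Rational(11, 6))
Function('Z')(z, r) = Add(43, r, z) (Function('Z')(z, r) = Add(Add(r, z), 43) = Add(43, r, z))
K = Rational(-23, 31892) (K = Mul(Rational(1, 7), Mul(-23, Pow(4556, -1))) = Mul(Rational(1, 7), Mul(-23, Rational(1, 4556))) = Mul(Rational(1, 7), Rational(-23, 4556)) = Rational(-23, 31892) ≈ -0.00072118)
Mul(K, Pow(Function('Z')(Function('P')(-8), 59), -1)) = Mul(Rational(-23, 31892), Pow(Add(43, 59, Rational(11, 6)), -1)) = Mul(Rational(-23, 31892), Pow(Rational(623, 6), -1)) = Mul(Rational(-23, 31892), Rational(6, 623)) = Rational(-69, 9934358)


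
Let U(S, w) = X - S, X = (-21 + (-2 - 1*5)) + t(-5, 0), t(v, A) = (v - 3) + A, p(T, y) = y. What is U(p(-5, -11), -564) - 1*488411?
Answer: -488436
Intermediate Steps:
t(v, A) = -3 + A + v (t(v, A) = (-3 + v) + A = -3 + A + v)
X = -36 (X = (-21 + (-2 - 1*5)) + (-3 + 0 - 5) = (-21 + (-2 - 5)) - 8 = (-21 - 7) - 8 = -28 - 8 = -36)
U(S, w) = -36 - S
U(p(-5, -11), -564) - 1*488411 = (-36 - 1*(-11)) - 1*488411 = (-36 + 11) - 488411 = -25 - 488411 = -488436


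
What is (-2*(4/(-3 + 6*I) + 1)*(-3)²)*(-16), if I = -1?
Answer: 160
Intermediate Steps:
(-2*(4/(-3 + 6*I) + 1)*(-3)²)*(-16) = (-2*(4/(-3 + 6*(-1)) + 1)*(-3)²)*(-16) = (-2*(4/(-3 - 6) + 1)*9)*(-16) = (-2*(4/(-9) + 1)*9)*(-16) = (-2*(4*(-⅑) + 1)*9)*(-16) = (-2*(-4/9 + 1)*9)*(-16) = (-2*5/9*9)*(-16) = -10/9*9*(-16) = -10*(-16) = 160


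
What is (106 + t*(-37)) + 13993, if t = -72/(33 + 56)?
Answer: 1257475/89 ≈ 14129.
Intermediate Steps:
t = -72/89 ≈ -0.80899
(106 + t*(-37)) + 13993 = (106 - 72/89*(-37)) + 13993 = (106 + 2664/89) + 13993 = 12098/89 + 13993 = 1257475/89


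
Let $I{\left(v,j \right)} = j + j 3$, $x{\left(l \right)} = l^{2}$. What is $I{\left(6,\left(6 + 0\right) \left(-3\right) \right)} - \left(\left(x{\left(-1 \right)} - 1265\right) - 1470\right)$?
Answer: $2662$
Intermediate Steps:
$I{\left(v,j \right)} = 4 j$ ($I{\left(v,j \right)} = j + 3 j = 4 j$)
$I{\left(6,\left(6 + 0\right) \left(-3\right) \right)} - \left(\left(x{\left(-1 \right)} - 1265\right) - 1470\right) = 4 \left(6 + 0\right) \left(-3\right) - \left(\left(\left(-1\right)^{2} - 1265\right) - 1470\right) = 4 \cdot 6 \left(-3\right) - \left(\left(1 - 1265\right) - 1470\right) = 4 \left(-18\right) - \left(-1264 - 1470\right) = -72 - -2734 = -72 + 2734 = 2662$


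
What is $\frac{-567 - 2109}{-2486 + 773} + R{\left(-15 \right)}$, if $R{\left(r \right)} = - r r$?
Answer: $- \frac{127583}{571} \approx -223.44$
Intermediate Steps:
$R{\left(r \right)} = - r^{2}$
$\frac{-567 - 2109}{-2486 + 773} + R{\left(-15 \right)} = \frac{-567 - 2109}{-2486 + 773} - \left(-15\right)^{2} = - \frac{2676}{-1713} - 225 = \left(-2676\right) \left(- \frac{1}{1713}\right) - 225 = \frac{892}{571} - 225 = - \frac{127583}{571}$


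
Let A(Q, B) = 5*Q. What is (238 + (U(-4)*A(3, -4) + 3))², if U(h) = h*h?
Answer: 231361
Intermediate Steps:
U(h) = h²
(238 + (U(-4)*A(3, -4) + 3))² = (238 + ((-4)²*(5*3) + 3))² = (238 + (16*15 + 3))² = (238 + (240 + 3))² = (238 + 243)² = 481² = 231361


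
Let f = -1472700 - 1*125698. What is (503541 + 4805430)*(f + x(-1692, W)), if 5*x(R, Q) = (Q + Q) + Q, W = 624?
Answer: -42419304748578/5 ≈ -8.4839e+12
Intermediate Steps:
f = -1598398 (f = -1472700 - 125698 = -1598398)
x(R, Q) = 3*Q/5 (x(R, Q) = ((Q + Q) + Q)/5 = (2*Q + Q)/5 = (3*Q)/5 = 3*Q/5)
(503541 + 4805430)*(f + x(-1692, W)) = (503541 + 4805430)*(-1598398 + (⅗)*624) = 5308971*(-1598398 + 1872/5) = 5308971*(-7990118/5) = -42419304748578/5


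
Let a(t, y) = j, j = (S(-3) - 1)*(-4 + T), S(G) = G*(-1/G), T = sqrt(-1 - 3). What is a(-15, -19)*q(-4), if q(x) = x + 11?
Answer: 56 - 28*I ≈ 56.0 - 28.0*I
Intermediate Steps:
T = 2*I (T = sqrt(-4) = 2*I ≈ 2.0*I)
S(G) = -1
j = 8 - 4*I (j = (-1 - 1)*(-4 + 2*I) = -2*(-4 + 2*I) = 8 - 4*I ≈ 8.0 - 4.0*I)
a(t, y) = 8 - 4*I
q(x) = 11 + x
a(-15, -19)*q(-4) = (8 - 4*I)*(11 - 4) = (8 - 4*I)*7 = 56 - 28*I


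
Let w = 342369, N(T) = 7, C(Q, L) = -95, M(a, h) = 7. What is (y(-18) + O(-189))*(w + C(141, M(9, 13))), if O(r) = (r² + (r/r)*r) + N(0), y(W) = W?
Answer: 12157914754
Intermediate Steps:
O(r) = 7 + r + r² (O(r) = (r² + (r/r)*r) + 7 = (r² + 1*r) + 7 = (r² + r) + 7 = (r + r²) + 7 = 7 + r + r²)
(y(-18) + O(-189))*(w + C(141, M(9, 13))) = (-18 + (7 - 189 + (-189)²))*(342369 - 95) = (-18 + (7 - 189 + 35721))*342274 = (-18 + 35539)*342274 = 35521*342274 = 12157914754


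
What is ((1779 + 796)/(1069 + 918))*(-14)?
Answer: -36050/1987 ≈ -18.143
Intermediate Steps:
((1779 + 796)/(1069 + 918))*(-14) = (2575/1987)*(-14) = -36050/1987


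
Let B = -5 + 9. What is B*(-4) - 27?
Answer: -43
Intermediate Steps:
B = 4
B*(-4) - 27 = 4*(-4) - 27 = -16 - 27 = -43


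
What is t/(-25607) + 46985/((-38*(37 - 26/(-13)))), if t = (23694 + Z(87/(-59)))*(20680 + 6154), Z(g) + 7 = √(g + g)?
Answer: -943187476651/37949574 - 26834*I*√10266/1510813 ≈ -24854.0 - 1.7996*I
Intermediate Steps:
Z(g) = -7 + √2*√g (Z(g) = -7 + √(g + g) = -7 + √(2*g) = -7 + √2*√g)
t = 635616958 + 26834*I*√10266/59 (t = (23694 + (-7 + √2*√(87/(-59))))*(20680 + 6154) = (23694 + (-7 + √2*√(87*(-1/59))))*26834 = (23694 + (-7 + √2*√(-87/59)))*26834 = (23694 + (-7 + √2*(I*√5133/59)))*26834 = (23694 + (-7 + I*√10266/59))*26834 = (23687 + I*√10266/59)*26834 = 635616958 + 26834*I*√10266/59 ≈ 6.3562e+8 + 46082.0*I)
t/(-25607) + 46985/((-38*(37 - 26/(-13)))) = (635616958 + 26834*I*√10266/59)/(-25607) + 46985/((-38*(37 - 26/(-13)))) = (635616958 + 26834*I*√10266/59)*(-1/25607) + 46985/((-38*(37 - 26*(-1/13)))) = (-635616958/25607 - 26834*I*√10266/1510813) + 46985/((-38*(37 + 2))) = (-635616958/25607 - 26834*I*√10266/1510813) + 46985/((-38*39)) = (-635616958/25607 - 26834*I*√10266/1510813) + 46985/(-1482) = (-635616958/25607 - 26834*I*√10266/1510813) + 46985*(-1/1482) = (-635616958/25607 - 26834*I*√10266/1510813) - 46985/1482 = -943187476651/37949574 - 26834*I*√10266/1510813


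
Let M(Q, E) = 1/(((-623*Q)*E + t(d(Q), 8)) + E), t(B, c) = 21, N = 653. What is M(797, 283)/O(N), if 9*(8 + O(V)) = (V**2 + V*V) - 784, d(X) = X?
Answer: -3/39905323301726 ≈ -7.5178e-14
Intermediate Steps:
O(V) = -856/9 + 2*V**2/9 (O(V) = -8 + ((V**2 + V*V) - 784)/9 = -8 + ((V**2 + V**2) - 784)/9 = -8 + (2*V**2 - 784)/9 = -8 + (-784 + 2*V**2)/9 = -8 + (-784/9 + 2*V**2/9) = -856/9 + 2*V**2/9)
M(Q, E) = 1/(21 + E - 623*E*Q) (M(Q, E) = 1/(((-623*Q)*E + 21) + E) = 1/((-623*E*Q + 21) + E) = 1/((21 - 623*E*Q) + E) = 1/(21 + E - 623*E*Q))
M(797, 283)/O(N) = 1/((21 + 283 - 623*283*797)*(-856/9 + (2/9)*653**2)) = 1/((21 + 283 - 140518273)*(-856/9 + (2/9)*426409)) = 1/((-140517969)*(-856/9 + 852818/9)) = -1/(140517969*851962/9) = -1/140517969*9/851962 = -3/39905323301726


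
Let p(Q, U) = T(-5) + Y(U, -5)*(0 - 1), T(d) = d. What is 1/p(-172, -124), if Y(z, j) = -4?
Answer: -1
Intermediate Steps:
p(Q, U) = -1 (p(Q, U) = -5 - 4*(0 - 1) = -5 - 4*(-1) = -5 + 4 = -1)
1/p(-172, -124) = 1/(-1) = -1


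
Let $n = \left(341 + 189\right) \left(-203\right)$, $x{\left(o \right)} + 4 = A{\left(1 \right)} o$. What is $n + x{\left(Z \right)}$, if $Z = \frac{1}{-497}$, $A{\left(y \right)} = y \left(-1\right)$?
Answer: $- \frac{53474217}{497} \approx -1.0759 \cdot 10^{5}$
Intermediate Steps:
$A{\left(y \right)} = - y$
$Z = - \frac{1}{497} \approx -0.0020121$
$x{\left(o \right)} = -4 - o$ ($x{\left(o \right)} = -4 + \left(-1\right) 1 o = -4 - o$)
$n = -107590$ ($n = 530 \left(-203\right) = -107590$)
$n + x{\left(Z \right)} = -107590 - \frac{1987}{497} = - \frac{53474217}{497}$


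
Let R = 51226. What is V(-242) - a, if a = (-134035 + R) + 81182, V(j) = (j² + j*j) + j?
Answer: 118513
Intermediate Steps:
V(j) = j + 2*j² (V(j) = (j² + j²) + j = 2*j² + j = j + 2*j²)
a = -1627 (a = (-134035 + 51226) + 81182 = -82809 + 81182 = -1627)
V(-242) - a = -242*(1 + 2*(-242)) - 1*(-1627) = -242*(1 - 484) + 1627 = -242*(-483) + 1627 = 116886 + 1627 = 118513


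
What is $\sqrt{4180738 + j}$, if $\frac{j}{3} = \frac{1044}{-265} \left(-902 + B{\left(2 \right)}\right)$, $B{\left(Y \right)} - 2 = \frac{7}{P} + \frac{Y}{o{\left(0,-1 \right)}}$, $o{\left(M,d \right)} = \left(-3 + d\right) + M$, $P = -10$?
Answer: $\frac{\sqrt{294340304026}}{265} \approx 2047.3$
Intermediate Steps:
$o{\left(M,d \right)} = -3 + M + d$
$B{\left(Y \right)} = \frac{13}{10} - \frac{Y}{4}$ ($B{\left(Y \right)} = 2 + \left(\frac{7}{-10} + \frac{Y}{-3 + 0 - 1}\right) = 2 + \left(7 \left(- \frac{1}{10}\right) + \frac{Y}{-4}\right) = 2 + \left(- \frac{7}{10} + Y \left(- \frac{1}{4}\right)\right) = 2 - \left(\frac{7}{10} + \frac{Y}{4}\right) = \frac{13}{10} - \frac{Y}{4}$)
$j = \frac{14112792}{1325}$ ($j = 3 \frac{1044}{-265} \left(-902 + \left(\frac{13}{10} - \frac{1}{2}\right)\right) = 3 \cdot 1044 \left(- \frac{1}{265}\right) \left(-902 + \left(\frac{13}{10} - \frac{1}{2}\right)\right) = 3 \left(- \frac{1044 \left(-902 + \frac{4}{5}\right)}{265}\right) = 3 \left(\left(- \frac{1044}{265}\right) \left(- \frac{4506}{5}\right)\right) = 3 \cdot \frac{4704264}{1325} = \frac{14112792}{1325} \approx 10651.0$)
$\sqrt{4180738 + j} = \sqrt{4180738 + \frac{14112792}{1325}} = \sqrt{\frac{5553590642}{1325}} = \frac{\sqrt{294340304026}}{265}$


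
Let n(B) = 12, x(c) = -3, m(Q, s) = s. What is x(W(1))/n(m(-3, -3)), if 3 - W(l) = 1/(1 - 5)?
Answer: -1/4 ≈ -0.25000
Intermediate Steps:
W(l) = 13/4 (W(l) = 3 - 1/(1 - 5) = 3 - 1/(-4) = 3 - 1*(-1/4) = 3 + 1/4 = 13/4)
x(W(1))/n(m(-3, -3)) = -3/12 = -3*1/12 = -1/4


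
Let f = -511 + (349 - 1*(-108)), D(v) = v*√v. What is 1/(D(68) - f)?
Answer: -27/155758 + 34*√17/77879 ≈ 0.0016267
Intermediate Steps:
D(v) = v^(3/2)
f = -54 (f = -511 + (349 + 108) = -511 + 457 = -54)
1/(D(68) - f) = 1/(68^(3/2) - 1*(-54)) = 1/(136*√17 + 54) = 1/(54 + 136*√17)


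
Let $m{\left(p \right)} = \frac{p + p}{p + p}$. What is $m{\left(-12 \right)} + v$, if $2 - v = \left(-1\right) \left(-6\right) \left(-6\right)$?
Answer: $39$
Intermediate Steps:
$v = 38$ ($v = 2 - \left(-1\right) \left(-6\right) \left(-6\right) = 2 - 6 \left(-6\right) = 2 - -36 = 2 + 36 = 38$)
$m{\left(p \right)} = 1$ ($m{\left(p \right)} = \frac{2 p}{2 p} = 2 p \frac{1}{2 p} = 1$)
$m{\left(-12 \right)} + v = 1 + 38 = 39$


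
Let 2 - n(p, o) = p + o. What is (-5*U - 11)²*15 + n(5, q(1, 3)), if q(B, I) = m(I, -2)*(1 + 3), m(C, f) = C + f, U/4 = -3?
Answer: 36008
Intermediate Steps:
U = -12 (U = 4*(-3) = -12)
q(B, I) = -8 + 4*I (q(B, I) = (I - 2)*(1 + 3) = (-2 + I)*4 = -8 + 4*I)
n(p, o) = 2 - o - p (n(p, o) = 2 - (p + o) = 2 - (o + p) = 2 + (-o - p) = 2 - o - p)
(-5*U - 11)²*15 + n(5, q(1, 3)) = (-5*(-12) - 11)²*15 + (2 - (-8 + 4*3) - 1*5) = (60 - 11)²*15 + (2 - (-8 + 12) - 5) = 49²*15 + (2 - 1*4 - 5) = 2401*15 + (2 - 4 - 5) = 36015 - 7 = 36008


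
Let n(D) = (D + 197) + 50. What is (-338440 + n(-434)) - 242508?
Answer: -581135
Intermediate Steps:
n(D) = 247 + D (n(D) = (197 + D) + 50 = 247 + D)
(-338440 + n(-434)) - 242508 = (-338440 + (247 - 434)) - 242508 = (-338440 - 187) - 242508 = -338627 - 242508 = -581135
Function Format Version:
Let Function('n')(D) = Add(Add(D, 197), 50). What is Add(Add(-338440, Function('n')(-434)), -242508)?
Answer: -581135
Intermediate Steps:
Function('n')(D) = Add(247, D) (Function('n')(D) = Add(Add(197, D), 50) = Add(247, D))
Add(Add(-338440, Function('n')(-434)), -242508) = Add(Add(-338440, Add(247, -434)), -242508) = Add(Add(-338440, -187), -242508) = Add(-338627, -242508) = -581135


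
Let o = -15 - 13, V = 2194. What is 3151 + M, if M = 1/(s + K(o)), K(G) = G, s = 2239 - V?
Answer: 53568/17 ≈ 3151.1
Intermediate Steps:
o = -28
s = 45 (s = 2239 - 1*2194 = 2239 - 2194 = 45)
M = 1/17 (M = 1/(45 - 28) = 1/17 ≈ 0.058824)
3151 + M = 3151 + 1/17 = 53568/17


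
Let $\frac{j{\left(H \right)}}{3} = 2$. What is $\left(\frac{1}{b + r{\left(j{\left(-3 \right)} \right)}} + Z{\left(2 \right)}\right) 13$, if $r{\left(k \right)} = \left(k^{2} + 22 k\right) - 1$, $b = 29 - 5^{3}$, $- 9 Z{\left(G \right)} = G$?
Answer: $- \frac{1729}{639} \approx -2.7058$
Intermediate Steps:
$Z{\left(G \right)} = - \frac{G}{9}$
$j{\left(H \right)} = 6$ ($j{\left(H \right)} = 3 \cdot 2 = 6$)
$b = -96$ ($b = 29 - 125 = -96$)
$r{\left(k \right)} = -1 + k^{2} + 22 k$
$\left(\frac{1}{b + r{\left(j{\left(-3 \right)} \right)}} + Z{\left(2 \right)}\right) 13 = \left(\frac{1}{-96 + \left(-1 + 6^{2} + 22 \cdot 6\right)} - \frac{2}{9}\right) 13 = \left(\frac{1}{-96 + \left(-1 + 36 + 132\right)} - \frac{2}{9}\right) 13 = \left(\frac{1}{-96 + 167} - \frac{2}{9}\right) 13 = \left(\frac{1}{71} - \frac{2}{9}\right) 13 = \left(- \frac{133}{639}\right) 13 = - \frac{1729}{639}$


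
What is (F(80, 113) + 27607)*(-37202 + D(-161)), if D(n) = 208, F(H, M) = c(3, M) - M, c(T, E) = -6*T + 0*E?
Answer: -1016447144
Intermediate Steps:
c(T, E) = -6*T (c(T, E) = -6*T + 0 = -6*T)
F(H, M) = -18 - M (F(H, M) = -6*3 - M = -18 - M)
(F(80, 113) + 27607)*(-37202 + D(-161)) = ((-18 - 1*113) + 27607)*(-37202 + 208) = ((-18 - 113) + 27607)*(-36994) = (-131 + 27607)*(-36994) = 27476*(-36994) = -1016447144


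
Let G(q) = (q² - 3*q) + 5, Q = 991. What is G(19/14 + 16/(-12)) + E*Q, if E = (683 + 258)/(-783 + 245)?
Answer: -820153387/474516 ≈ -1728.4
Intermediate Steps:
E = -941/538 (E = 941/(-538) = 941*(-1/538) = -941/538 ≈ -1.7491)
G(q) = 5 + q² - 3*q
G(19/14 + 16/(-12)) + E*Q = (5 + (19/14 + 16/(-12))² - 3*(19/14 + 16/(-12))) - 941/538*991 = (5 + (19*(1/14) + 16*(-1/12))² - 3*(19*(1/14) + 16*(-1/12))) - 932531/538 = (5 + (19/14 - 4/3)² - 3*(19/14 - 4/3)) - 932531/538 = (5 + (1/42)² - 3*1/42) - 932531/538 = (5 + 1/1764 - 1/14) - 932531/538 = 8695/1764 - 932531/538 = -820153387/474516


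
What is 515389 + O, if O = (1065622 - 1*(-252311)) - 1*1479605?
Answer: 353717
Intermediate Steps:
O = -161672 (O = (1065622 + 252311) - 1479605 = 1317933 - 1479605 = -161672)
515389 + O = 515389 - 161672 = 353717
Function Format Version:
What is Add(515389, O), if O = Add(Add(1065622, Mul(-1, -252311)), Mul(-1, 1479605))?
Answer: 353717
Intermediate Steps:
O = -161672 (O = Add(Add(1065622, 252311), -1479605) = Add(1317933, -1479605) = -161672)
Add(515389, O) = Add(515389, -161672) = 353717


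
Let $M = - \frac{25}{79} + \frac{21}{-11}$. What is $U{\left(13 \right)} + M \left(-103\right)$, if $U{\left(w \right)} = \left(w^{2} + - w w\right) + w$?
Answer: $\frac{210499}{869} \approx 242.23$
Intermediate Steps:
$M = - \frac{1934}{869}$ ($M = \left(-25\right) \frac{1}{79} + 21 \left(- \frac{1}{11}\right) = - \frac{25}{79} - \frac{21}{11} = - \frac{1934}{869} \approx -2.2255$)
$U{\left(w \right)} = w$ ($U{\left(w \right)} = \left(w^{2} - w^{2}\right) + w = 0 + w = w$)
$U{\left(13 \right)} + M \left(-103\right) = 13 - - \frac{199202}{869} = 13 + \frac{199202}{869} = \frac{210499}{869}$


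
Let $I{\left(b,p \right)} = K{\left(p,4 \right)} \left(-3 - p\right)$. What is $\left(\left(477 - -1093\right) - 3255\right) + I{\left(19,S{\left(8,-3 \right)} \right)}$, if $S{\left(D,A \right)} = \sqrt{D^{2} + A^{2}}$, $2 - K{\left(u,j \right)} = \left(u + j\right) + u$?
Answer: $-1533 + 8 \sqrt{73} \approx -1464.6$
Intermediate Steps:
$K{\left(u,j \right)} = 2 - j - 2 u$ ($K{\left(u,j \right)} = 2 - \left(\left(u + j\right) + u\right) = 2 - \left(\left(j + u\right) + u\right) = 2 - \left(j + 2 u\right) = 2 - j - 2 u$)
$S{\left(D,A \right)} = \sqrt{A^{2} + D^{2}}$
$I{\left(b,p \right)} = \left(-3 - p\right) \left(-2 - 2 p\right)$ ($I{\left(b,p \right)} = \left(2 - 4 - 2 p\right) \left(-3 - p\right) = \left(-2 - 2 p\right) \left(-3 - p\right) = \left(-3 - p\right) \left(-2 - 2 p\right)$)
$\left(\left(477 - -1093\right) - 3255\right) + I{\left(19,S{\left(8,-3 \right)} \right)} = \left(\left(477 - -1093\right) - 3255\right) + 2 \left(1 + \sqrt{\left(-3\right)^{2} + 8^{2}}\right) \left(3 + \sqrt{\left(-3\right)^{2} + 8^{2}}\right) = \left(\left(477 + 1093\right) - 3255\right) + 2 \left(1 + \sqrt{9 + 64}\right) \left(3 + \sqrt{9 + 64}\right) = \left(1570 - 3255\right) + 2 \left(1 + \sqrt{73}\right) \left(3 + \sqrt{73}\right) = -1685 + 2 \left(1 + \sqrt{73}\right) \left(3 + \sqrt{73}\right)$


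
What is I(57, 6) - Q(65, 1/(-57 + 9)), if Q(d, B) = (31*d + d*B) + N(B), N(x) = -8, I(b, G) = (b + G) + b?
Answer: -90511/48 ≈ -1885.6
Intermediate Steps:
I(b, G) = G + 2*b (I(b, G) = (G + b) + b = G + 2*b)
Q(d, B) = -8 + 31*d + B*d (Q(d, B) = (31*d + d*B) - 8 = (31*d + B*d) - 8 = -8 + 31*d + B*d)
I(57, 6) - Q(65, 1/(-57 + 9)) = (6 + 2*57) - (-8 + 31*65 + 65/(-57 + 9)) = (6 + 114) - (-8 + 2015 + 65/(-48)) = 120 - (-8 + 2015 - 1/48*65) = 120 - (-8 + 2015 - 65/48) = 120 - 1*96271/48 = 120 - 96271/48 = -90511/48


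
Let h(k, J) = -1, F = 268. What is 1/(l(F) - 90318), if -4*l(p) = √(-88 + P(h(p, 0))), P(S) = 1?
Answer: -481696/43505819357 + 4*I*√87/130517458071 ≈ -1.1072e-5 + 2.8586e-10*I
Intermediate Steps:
l(p) = -I*√87/4 (l(p) = -√(-88 + 1)/4 = -I*√87/4)
1/(l(F) - 90318) = 1/(-I*√87/4 - 90318) = 1/(-90318 - I*√87/4)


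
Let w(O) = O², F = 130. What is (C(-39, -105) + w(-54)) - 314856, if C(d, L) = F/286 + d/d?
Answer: -3431324/11 ≈ -3.1194e+5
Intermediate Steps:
C(d, L) = 16/11 (C(d, L) = 130/286 + d/d = 130*(1/286) + 1 = 5/11 + 1 = 16/11)
(C(-39, -105) + w(-54)) - 314856 = (16/11 + (-54)²) - 314856 = (16/11 + 2916) - 314856 = 32092/11 - 314856 = -3431324/11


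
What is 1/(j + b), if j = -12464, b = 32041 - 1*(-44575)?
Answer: 1/64152 ≈ 1.5588e-5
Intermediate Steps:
b = 76616 (b = 32041 + 44575 = 76616)
1/(j + b) = 1/(-12464 + 76616) = 1/64152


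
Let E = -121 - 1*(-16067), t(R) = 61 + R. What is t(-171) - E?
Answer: -16056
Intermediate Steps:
E = 15946 (E = -121 + 16067 = 15946)
t(-171) - E = (61 - 171) - 1*15946 = -110 - 15946 = -16056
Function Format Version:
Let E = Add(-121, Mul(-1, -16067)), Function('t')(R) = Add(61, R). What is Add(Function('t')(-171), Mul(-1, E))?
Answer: -16056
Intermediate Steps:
E = 15946 (E = Add(-121, 16067) = 15946)
Add(Function('t')(-171), Mul(-1, E)) = Add(Add(61, -171), Mul(-1, 15946)) = Add(-110, -15946) = -16056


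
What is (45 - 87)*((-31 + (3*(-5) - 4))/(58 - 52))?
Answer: 350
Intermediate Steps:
(45 - 87)*((-31 + (3*(-5) - 4))/(58 - 52)) = -42*(-31 + (-15 - 4))/6 = -42*(-31 - 19)/6 = -(-2100)/6 = -42*(-25/3) = 350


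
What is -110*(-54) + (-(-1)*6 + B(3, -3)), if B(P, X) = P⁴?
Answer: 6027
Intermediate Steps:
-110*(-54) + (-(-1)*6 + B(3, -3)) = -110*(-54) + (-(-1)*6 + 3⁴) = 5940 + (-1*(-6) + 81) = 5940 + (6 + 81) = 5940 + 87 = 6027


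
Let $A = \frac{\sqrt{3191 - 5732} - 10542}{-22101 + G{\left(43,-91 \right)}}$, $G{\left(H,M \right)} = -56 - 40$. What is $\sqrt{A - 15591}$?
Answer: $\frac{\sqrt{-156766486905 - 4983 i \sqrt{21}}}{3171} \approx 9.0938 \cdot 10^{-6} - 124.86 i$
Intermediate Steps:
$G{\left(H,M \right)} = -96$
$A = \frac{502}{1057} - \frac{11 i \sqrt{21}}{22197}$ ($A = \frac{\sqrt{3191 - 5732} - 10542}{-22101 - 96} = \frac{\sqrt{3191 - 5732} - 10542}{-22197} = \left(\sqrt{-2541} - 10542\right) \left(- \frac{1}{22197}\right) = \left(11 i \sqrt{21} - 10542\right) \left(- \frac{1}{22197}\right) = \left(-10542 + 11 i \sqrt{21}\right) \left(- \frac{1}{22197}\right) = \frac{502}{1057} - \frac{11 i \sqrt{21}}{22197} \approx 0.47493 - 0.002271 i$)
$\sqrt{A - 15591} = \sqrt{\left(\frac{502}{1057} - \frac{11 i \sqrt{21}}{22197}\right) - 15591} = \sqrt{- \frac{16479185}{1057} - \frac{11 i \sqrt{21}}{22197}}$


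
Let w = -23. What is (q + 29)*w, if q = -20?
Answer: -207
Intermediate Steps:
(q + 29)*w = (-20 + 29)*(-23) = 9*(-23) = -207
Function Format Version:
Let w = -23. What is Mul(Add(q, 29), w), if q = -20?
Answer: -207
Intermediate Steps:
Mul(Add(q, 29), w) = Mul(Add(-20, 29), -23) = Mul(9, -23) = -207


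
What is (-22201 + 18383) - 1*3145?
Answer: -6963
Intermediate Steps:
(-22201 + 18383) - 1*3145 = -3818 - 3145 = -6963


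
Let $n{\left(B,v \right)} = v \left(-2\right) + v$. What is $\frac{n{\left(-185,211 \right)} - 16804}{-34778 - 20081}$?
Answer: $\frac{17015}{54859} \approx 0.31016$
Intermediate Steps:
$n{\left(B,v \right)} = - v$ ($n{\left(B,v \right)} = - 2 v + v = - v$)
$\frac{n{\left(-185,211 \right)} - 16804}{-34778 - 20081} = \frac{\left(-1\right) 211 - 16804}{-34778 - 20081} = \frac{-211 - 16804}{-54859} = \left(-17015\right) \left(- \frac{1}{54859}\right) = \frac{17015}{54859}$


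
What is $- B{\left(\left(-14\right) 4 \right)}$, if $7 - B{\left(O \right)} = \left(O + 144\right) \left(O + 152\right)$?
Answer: $8441$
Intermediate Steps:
$B{\left(O \right)} = 7 - \left(144 + O\right) \left(152 + O\right)$ ($B{\left(O \right)} = 7 - \left(O + 144\right) \left(O + 152\right) = 7 - \left(144 + O\right) \left(152 + O\right)$)
$- B{\left(\left(-14\right) 4 \right)} = - (-21881 - \left(\left(-14\right) 4\right)^{2} - 296 \left(\left(-14\right) 4\right)) = - (-21881 - \left(-56\right)^{2} - -16576) = - (-21881 - 3136 + 16576) = \left(-1\right) \left(-8441\right) = 8441$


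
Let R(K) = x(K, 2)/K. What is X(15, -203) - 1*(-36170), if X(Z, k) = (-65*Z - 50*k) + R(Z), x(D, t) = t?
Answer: 680177/15 ≈ 45345.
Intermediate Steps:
R(K) = 2/K
X(Z, k) = -65*Z - 50*k + 2/Z (X(Z, k) = (-65*Z - 50*k) + 2/Z = -65*Z - 50*k + 2/Z)
X(15, -203) - 1*(-36170) = (-65*15 - 50*(-203) + 2/15) - 1*(-36170) = (-975 + 10150 + 2*(1/15)) + 36170 = (-975 + 10150 + 2/15) + 36170 = 137627/15 + 36170 = 680177/15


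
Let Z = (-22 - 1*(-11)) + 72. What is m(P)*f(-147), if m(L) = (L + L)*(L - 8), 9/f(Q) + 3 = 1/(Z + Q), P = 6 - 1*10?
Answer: -74304/259 ≈ -286.89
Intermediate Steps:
P = -4 (P = 6 - 10 = -4)
Z = 61 (Z = (-22 + 11) + 72 = -11 + 72 = 61)
f(Q) = 9/(-3 + 1/(61 + Q))
m(L) = 2*L*(-8 + L) (m(L) = (2*L)*(-8 + L) = 2*L*(-8 + L))
m(P)*f(-147) = (2*(-4)*(-8 - 4))*(9*(-61 - 1*(-147))/(182 + 3*(-147))) = (2*(-4)*(-12))*(9*(-61 + 147)/(182 - 441)) = 96*(9*86/(-259)) = 96*(9*(-1/259)*86) = 96*(-774/259) = -74304/259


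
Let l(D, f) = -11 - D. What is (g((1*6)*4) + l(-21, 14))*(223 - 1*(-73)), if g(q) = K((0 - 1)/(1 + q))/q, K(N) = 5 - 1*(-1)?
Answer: 3034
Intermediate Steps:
K(N) = 6 (K(N) = 5 + 1 = 6)
g(q) = 6/q
(g((1*6)*4) + l(-21, 14))*(223 - 1*(-73)) = (6/(((1*6)*4)) + (-11 - 1*(-21)))*(223 - 1*(-73)) = (6/((6*4)) + (-11 + 21))*(223 + 73) = (6/24 + 10)*296 = (6*(1/24) + 10)*296 = (¼ + 10)*296 = (41/4)*296 = 3034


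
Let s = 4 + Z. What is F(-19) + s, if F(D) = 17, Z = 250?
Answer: 271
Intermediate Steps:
s = 254 (s = 4 + 250 = 254)
F(-19) + s = 17 + 254 = 271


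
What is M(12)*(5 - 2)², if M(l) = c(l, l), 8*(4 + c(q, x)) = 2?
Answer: -135/4 ≈ -33.750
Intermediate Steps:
c(q, x) = -15/4 (c(q, x) = -4 + (⅛)*2 = -4 + ¼ = -15/4)
M(l) = -15/4
M(12)*(5 - 2)² = -15*(5 - 2)²/4 = -15/4*3² = -15/4*9 = -135/4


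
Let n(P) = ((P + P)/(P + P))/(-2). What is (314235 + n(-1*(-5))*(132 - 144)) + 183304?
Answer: 497545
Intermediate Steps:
n(P) = -½ (n(P) = ((2*P)/((2*P)))*(-½) = ((2*P)*(1/(2*P)))*(-½) = 1*(-½) = -½)
(314235 + n(-1*(-5))*(132 - 144)) + 183304 = (314235 - (132 - 144)/2) + 183304 = (314235 - ½*(-12)) + 183304 = (314235 + 6) + 183304 = 314241 + 183304 = 497545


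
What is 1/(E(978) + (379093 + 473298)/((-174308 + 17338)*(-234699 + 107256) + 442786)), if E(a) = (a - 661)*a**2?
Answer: 20005170496/6065676282453504679 ≈ 3.2981e-9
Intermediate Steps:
E(a) = a**2*(-661 + a) (E(a) = (-661 + a)*a**2 = a**2*(-661 + a))
1/(E(978) + (379093 + 473298)/((-174308 + 17338)*(-234699 + 107256) + 442786)) = 1/(978**2*(-661 + 978) + (379093 + 473298)/((-174308 + 17338)*(-234699 + 107256) + 442786)) = 1/(956484*317 + 852391/(-156970*(-127443) + 442786)) = 1/(303205428 + 852391/(20004727710 + 442786)) = 1/(303205428 + 852391/20005170496) = 1/(6065676282453504679/20005170496) = 20005170496/6065676282453504679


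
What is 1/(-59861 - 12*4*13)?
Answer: -1/60485 ≈ -1.6533e-5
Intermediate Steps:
1/(-59861 - 12*4*13) = 1/(-59861 - 48*13) = 1/(-59861 - 624) = 1/(-60485) = -1/60485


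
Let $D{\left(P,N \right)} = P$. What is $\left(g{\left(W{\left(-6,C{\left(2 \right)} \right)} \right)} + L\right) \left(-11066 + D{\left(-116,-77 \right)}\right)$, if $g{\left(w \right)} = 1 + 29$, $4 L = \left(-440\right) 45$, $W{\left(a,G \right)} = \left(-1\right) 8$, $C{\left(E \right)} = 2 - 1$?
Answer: $55015440$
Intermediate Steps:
$C{\left(E \right)} = 1$ ($C{\left(E \right)} = 2 - 1 = 1$)
$W{\left(a,G \right)} = -8$
$L = -4950$ ($L = \frac{\left(-440\right) 45}{4} = \frac{1}{4} \left(-19800\right) = -4950$)
$g{\left(w \right)} = 30$
$\left(g{\left(W{\left(-6,C{\left(2 \right)} \right)} \right)} + L\right) \left(-11066 + D{\left(-116,-77 \right)}\right) = \left(30 - 4950\right) \left(-11066 - 116\right) = \left(-4920\right) \left(-11182\right) = 55015440$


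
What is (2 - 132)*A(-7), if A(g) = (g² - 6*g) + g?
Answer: -10920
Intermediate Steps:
A(g) = g² - 5*g
(2 - 132)*A(-7) = (2 - 132)*(-7*(-5 - 7)) = -(-910)*(-12) = -130*84 = -10920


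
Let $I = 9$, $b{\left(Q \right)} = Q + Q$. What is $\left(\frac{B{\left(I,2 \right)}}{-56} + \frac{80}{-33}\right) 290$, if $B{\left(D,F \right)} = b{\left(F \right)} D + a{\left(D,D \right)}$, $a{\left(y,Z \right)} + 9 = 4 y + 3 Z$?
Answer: $- \frac{540125}{462} \approx -1169.1$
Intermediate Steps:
$b{\left(Q \right)} = 2 Q$
$a{\left(y,Z \right)} = -9 + 3 Z + 4 y$ ($a{\left(y,Z \right)} = -9 + \left(4 y + 3 Z\right) = -9 + \left(3 Z + 4 y\right) = -9 + 3 Z + 4 y$)
$B{\left(D,F \right)} = -9 + 7 D + 2 D F$ ($B{\left(D,F \right)} = 2 F D + \left(-9 + 3 D + 4 D\right) = 2 D F + \left(-9 + 7 D\right) = -9 + 7 D + 2 D F$)
$\left(\frac{B{\left(I,2 \right)}}{-56} + \frac{80}{-33}\right) 290 = \left(\frac{-9 + 7 \cdot 9 + 2 \cdot 9 \cdot 2}{-56} + \frac{80}{-33}\right) 290 = \left(\left(-9 + 63 + 36\right) \left(- \frac{1}{56}\right) + 80 \left(- \frac{1}{33}\right)\right) 290 = \left(90 \left(- \frac{1}{56}\right) - \frac{80}{33}\right) 290 = \left(- \frac{45}{28} - \frac{80}{33}\right) 290 = \left(- \frac{3725}{924}\right) 290 = - \frac{540125}{462}$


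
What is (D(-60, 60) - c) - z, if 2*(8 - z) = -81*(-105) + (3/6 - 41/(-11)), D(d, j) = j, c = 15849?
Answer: -507865/44 ≈ -11542.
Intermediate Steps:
z = -186851/44 (z = 8 - (-81*(-105) + (3/6 - 41/(-11)))/2 = 8 - (8505 + (3*(⅙) - 41*(-1/11)))/2 = 8 - (8505 + (½ + 41/11))/2 = 8 - (8505 + 93/22)/2 = 8 - ½*187203/22 = 8 - 187203/44 = -186851/44 ≈ -4246.6)
(D(-60, 60) - c) - z = (60 - 1*15849) - 1*(-186851/44) = (60 - 15849) + 186851/44 = -15789 + 186851/44 = -507865/44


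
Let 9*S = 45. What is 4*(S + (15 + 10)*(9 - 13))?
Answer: -380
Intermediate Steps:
S = 5 (S = (⅑)*45 = 5)
4*(S + (15 + 10)*(9 - 13)) = 4*(5 + (15 + 10)*(9 - 13)) = 4*(5 + 25*(-4)) = 4*(5 - 100) = 4*(-95) = -380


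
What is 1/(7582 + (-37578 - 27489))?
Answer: -1/57485 ≈ -1.7396e-5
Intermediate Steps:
1/(7582 + (-37578 - 27489)) = 1/(7582 - 65067) = 1/(-57485) = -1/57485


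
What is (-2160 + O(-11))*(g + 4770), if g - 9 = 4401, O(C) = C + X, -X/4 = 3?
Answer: -20039940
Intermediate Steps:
X = -12 (X = -4*3 = -12)
O(C) = -12 + C (O(C) = C - 12 = -12 + C)
g = 4410 (g = 9 + 4401 = 4410)
(-2160 + O(-11))*(g + 4770) = (-2160 + (-12 - 11))*(4410 + 4770) = (-2160 - 23)*9180 = -2183*9180 = -20039940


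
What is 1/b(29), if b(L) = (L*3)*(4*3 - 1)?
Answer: 1/957 ≈ 0.0010449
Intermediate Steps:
b(L) = 33*L (b(L) = (3*L)*(12 - 1) = (3*L)*11 = 33*L)
1/b(29) = 1/(33*29) = 1/957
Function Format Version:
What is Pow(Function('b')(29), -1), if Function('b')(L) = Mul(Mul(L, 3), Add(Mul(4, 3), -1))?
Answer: Rational(1, 957) ≈ 0.0010449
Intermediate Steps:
Function('b')(L) = Mul(33, L) (Function('b')(L) = Mul(Mul(3, L), Add(12, -1)) = Mul(Mul(3, L), 11) = Mul(33, L))
Pow(Function('b')(29), -1) = Pow(Mul(33, 29), -1) = Pow(957, -1) = Rational(1, 957)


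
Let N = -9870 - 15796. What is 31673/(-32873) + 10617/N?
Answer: -1161931859/843718418 ≈ -1.3772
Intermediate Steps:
N = -25666
31673/(-32873) + 10617/N = 31673/(-32873) + 10617/(-25666) = 31673*(-1/32873) + 10617*(-1/25666) = -31673/32873 - 10617/25666 = -1161931859/843718418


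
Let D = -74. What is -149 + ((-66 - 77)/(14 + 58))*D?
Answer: -73/36 ≈ -2.0278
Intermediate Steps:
-149 + ((-66 - 77)/(14 + 58))*D = -149 + ((-66 - 77)/(14 + 58))*(-74) = -149 - 143/72*(-74) = -149 + 5291/36 = -73/36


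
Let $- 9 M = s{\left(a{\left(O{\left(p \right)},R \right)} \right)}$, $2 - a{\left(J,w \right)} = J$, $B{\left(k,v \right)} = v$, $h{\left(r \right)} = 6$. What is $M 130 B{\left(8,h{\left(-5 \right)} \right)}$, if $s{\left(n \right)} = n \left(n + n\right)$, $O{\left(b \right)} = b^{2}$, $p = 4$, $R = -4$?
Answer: $- \frac{101920}{3} \approx -33973.0$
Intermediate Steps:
$a{\left(J,w \right)} = 2 - J$
$s{\left(n \right)} = 2 n^{2}$ ($s{\left(n \right)} = n 2 n = 2 n^{2}$)
$M = - \frac{392}{9}$ ($M = - \frac{2 \left(2 - 4^{2}\right)^{2}}{9} = - \frac{2 \left(2 - 16\right)^{2}}{9} = - \frac{2 \left(-14\right)^{2}}{9} = - \frac{2 \cdot 196}{9} = \left(- \frac{1}{9}\right) 392 = - \frac{392}{9} \approx -43.556$)
$M 130 B{\left(8,h{\left(-5 \right)} \right)} = \left(- \frac{392}{9}\right) 130 \cdot 6 = \left(- \frac{50960}{9}\right) 6 = - \frac{101920}{3}$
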